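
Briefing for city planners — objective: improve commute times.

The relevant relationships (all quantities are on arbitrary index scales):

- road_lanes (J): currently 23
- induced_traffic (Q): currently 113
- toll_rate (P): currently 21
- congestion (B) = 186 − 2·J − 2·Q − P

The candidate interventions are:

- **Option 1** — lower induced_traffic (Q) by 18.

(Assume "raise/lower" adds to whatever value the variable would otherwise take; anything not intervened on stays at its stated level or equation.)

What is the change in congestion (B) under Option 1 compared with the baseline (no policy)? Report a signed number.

36

Baseline:
  J = 23
  Q = 113
  P = 21
  B = 186 − 2·23 − 2·113 − 21 = -107
Option 1 (Q − 18):
  J = 23
  Q = 113 − 18 = 95
  P = 21
  B = 186 − 2·23 − 2·95 − 21 = -71
Change in B: -71 − (-107) = 36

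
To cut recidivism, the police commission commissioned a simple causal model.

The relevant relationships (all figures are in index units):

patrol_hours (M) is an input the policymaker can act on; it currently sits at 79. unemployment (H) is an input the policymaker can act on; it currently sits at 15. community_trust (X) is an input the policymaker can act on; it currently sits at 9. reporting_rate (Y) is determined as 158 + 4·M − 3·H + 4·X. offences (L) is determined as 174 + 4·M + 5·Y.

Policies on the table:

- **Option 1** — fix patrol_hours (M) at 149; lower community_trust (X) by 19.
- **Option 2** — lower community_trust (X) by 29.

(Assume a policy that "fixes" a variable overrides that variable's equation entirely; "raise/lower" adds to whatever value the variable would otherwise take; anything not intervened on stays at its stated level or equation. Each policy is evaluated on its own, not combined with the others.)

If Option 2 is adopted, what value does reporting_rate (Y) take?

Option 2 (X − 29):
  M = 79
  H = 15
  X = 9 − 29 = -20
  Y = 158 + 4·79 − 3·15 + 4·(-20) = 349

349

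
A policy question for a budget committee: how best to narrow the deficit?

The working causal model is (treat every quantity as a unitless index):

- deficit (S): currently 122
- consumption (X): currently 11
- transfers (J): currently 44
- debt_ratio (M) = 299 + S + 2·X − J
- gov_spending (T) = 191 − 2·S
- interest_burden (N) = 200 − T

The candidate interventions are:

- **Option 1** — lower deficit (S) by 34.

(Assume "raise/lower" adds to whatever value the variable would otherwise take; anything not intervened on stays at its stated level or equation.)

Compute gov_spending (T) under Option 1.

Option 1 (S − 34):
  S = 122 − 34 = 88
  T = 191 − 2·88 = 15

15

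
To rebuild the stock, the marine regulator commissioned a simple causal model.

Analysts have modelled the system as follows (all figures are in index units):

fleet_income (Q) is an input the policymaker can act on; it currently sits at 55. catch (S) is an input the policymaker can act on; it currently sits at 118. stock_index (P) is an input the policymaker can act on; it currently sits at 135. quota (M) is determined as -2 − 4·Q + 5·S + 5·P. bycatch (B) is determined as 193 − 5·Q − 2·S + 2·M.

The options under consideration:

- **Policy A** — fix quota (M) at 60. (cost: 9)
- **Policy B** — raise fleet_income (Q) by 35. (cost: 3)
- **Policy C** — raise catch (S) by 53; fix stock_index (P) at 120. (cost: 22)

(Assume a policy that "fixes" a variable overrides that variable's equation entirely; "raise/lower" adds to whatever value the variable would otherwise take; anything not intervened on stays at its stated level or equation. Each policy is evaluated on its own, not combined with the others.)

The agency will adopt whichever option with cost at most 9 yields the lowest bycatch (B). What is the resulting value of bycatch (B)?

Policy A (M := 60):
  Q = 55
  S = 118
  P = 135
  M = 60
  B = 193 − 5·55 − 2·118 + 2·60 = -198
Policy B (Q + 35):
  Q = 55 + 35 = 90
  S = 118
  P = 135
  M = -2 − 4·90 + 5·118 + 5·135 = 903
  B = 193 − 5·90 − 2·118 + 2·903 = 1313
Comparing — Policy A: B=-198, Policy B: B=1313. Lowest is -198 (Policy A).

-198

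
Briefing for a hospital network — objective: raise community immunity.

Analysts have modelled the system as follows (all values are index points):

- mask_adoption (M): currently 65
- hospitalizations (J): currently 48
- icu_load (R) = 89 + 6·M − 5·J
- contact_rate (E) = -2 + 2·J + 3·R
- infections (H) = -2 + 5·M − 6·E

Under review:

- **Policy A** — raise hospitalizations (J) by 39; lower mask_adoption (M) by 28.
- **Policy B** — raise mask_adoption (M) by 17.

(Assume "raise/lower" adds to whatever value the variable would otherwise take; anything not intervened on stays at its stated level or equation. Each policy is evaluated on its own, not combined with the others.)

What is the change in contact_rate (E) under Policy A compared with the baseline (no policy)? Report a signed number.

-1011

Baseline:
  M = 65
  J = 48
  R = 89 + 6·65 − 5·48 = 239
  E = -2 + 2·48 + 3·239 = 811
Policy A (J + 39, M − 28):
  M = 65 − 28 = 37
  J = 48 + 39 = 87
  R = 89 + 6·37 − 5·87 = -124
  E = -2 + 2·87 + 3·(-124) = -200
Change in E: -200 − 811 = -1011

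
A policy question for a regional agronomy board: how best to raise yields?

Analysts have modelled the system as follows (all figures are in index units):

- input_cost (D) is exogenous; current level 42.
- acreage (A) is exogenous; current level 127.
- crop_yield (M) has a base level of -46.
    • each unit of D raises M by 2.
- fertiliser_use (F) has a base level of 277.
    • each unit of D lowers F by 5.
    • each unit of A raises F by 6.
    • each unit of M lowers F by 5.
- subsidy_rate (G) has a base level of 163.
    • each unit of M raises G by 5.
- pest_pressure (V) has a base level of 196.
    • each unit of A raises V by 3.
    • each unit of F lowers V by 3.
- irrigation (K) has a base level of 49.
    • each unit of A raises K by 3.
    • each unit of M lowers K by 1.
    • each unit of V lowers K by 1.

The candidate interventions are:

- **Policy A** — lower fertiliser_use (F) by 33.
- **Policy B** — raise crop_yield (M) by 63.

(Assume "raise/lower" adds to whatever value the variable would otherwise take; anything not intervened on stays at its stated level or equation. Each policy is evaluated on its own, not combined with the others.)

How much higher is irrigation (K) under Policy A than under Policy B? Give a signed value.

909

Policy A (F − 33):
  D = 42
  A = 127
  M = -46 + 2·42 = 38
  F = 277 − 5·42 + 6·127 − 5·38 (−33 from intervention) = 606
  V = 196 + 3·127 − 3·606 = -1241
  K = 49 + 3·127 − 38 − (-1241) = 1633
Policy B (M + 63):
  D = 42
  A = 127
  M = -46 + 2·42 (+63 from intervention) = 101
  F = 277 − 5·42 + 6·127 − 5·101 = 324
  V = 196 + 3·127 − 3·324 = -395
  K = 49 + 3·127 − 101 − (-395) = 724
K: 1633 − 724 = 909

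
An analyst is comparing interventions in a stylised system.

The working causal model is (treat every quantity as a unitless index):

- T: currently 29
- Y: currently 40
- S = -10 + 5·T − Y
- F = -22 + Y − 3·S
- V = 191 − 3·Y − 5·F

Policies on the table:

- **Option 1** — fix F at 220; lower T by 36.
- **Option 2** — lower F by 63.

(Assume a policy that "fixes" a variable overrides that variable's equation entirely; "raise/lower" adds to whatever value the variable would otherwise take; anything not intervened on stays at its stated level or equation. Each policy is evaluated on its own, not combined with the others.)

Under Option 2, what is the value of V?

1721

Option 2 (F − 63):
  T = 29
  Y = 40
  S = -10 + 5·29 − 40 = 95
  F = -22 + 40 − 3·95 (−63 from intervention) = -330
  V = 191 − 3·40 − 5·(-330) = 1721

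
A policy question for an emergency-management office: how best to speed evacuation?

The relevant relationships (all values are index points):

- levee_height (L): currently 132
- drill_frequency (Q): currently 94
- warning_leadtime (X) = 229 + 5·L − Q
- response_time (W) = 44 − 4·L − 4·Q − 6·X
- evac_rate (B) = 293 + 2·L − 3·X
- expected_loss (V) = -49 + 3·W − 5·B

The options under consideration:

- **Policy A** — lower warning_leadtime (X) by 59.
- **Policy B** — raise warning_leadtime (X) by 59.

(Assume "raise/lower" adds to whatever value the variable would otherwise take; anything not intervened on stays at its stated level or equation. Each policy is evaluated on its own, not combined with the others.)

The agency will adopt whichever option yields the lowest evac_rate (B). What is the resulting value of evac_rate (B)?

Policy A (X − 59):
  L = 132
  Q = 94
  X = 229 + 5·132 − 94 (−59 from intervention) = 736
  B = 293 + 2·132 − 3·736 = -1651
Policy B (X + 59):
  L = 132
  Q = 94
  X = 229 + 5·132 − 94 (+59 from intervention) = 854
  B = 293 + 2·132 − 3·854 = -2005
Comparing — Policy A: B=-1651, Policy B: B=-2005. Lowest is -2005 (Policy B).

-2005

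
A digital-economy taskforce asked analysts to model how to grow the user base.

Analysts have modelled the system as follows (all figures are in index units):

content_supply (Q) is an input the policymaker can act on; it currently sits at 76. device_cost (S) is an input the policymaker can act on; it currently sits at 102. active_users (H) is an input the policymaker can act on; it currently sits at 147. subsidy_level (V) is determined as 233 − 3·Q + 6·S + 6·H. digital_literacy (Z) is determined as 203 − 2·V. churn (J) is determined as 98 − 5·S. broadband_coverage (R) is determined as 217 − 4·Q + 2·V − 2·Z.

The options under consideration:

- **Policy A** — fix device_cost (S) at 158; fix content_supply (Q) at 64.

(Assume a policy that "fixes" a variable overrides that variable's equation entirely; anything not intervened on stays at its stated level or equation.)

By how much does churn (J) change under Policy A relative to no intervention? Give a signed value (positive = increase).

-280

Baseline:
  S = 102
  J = 98 − 5·102 = -412
Policy A (S := 158, Q := 64):
  S = 158
  J = 98 − 5·158 = -692
Change in J: -692 − (-412) = -280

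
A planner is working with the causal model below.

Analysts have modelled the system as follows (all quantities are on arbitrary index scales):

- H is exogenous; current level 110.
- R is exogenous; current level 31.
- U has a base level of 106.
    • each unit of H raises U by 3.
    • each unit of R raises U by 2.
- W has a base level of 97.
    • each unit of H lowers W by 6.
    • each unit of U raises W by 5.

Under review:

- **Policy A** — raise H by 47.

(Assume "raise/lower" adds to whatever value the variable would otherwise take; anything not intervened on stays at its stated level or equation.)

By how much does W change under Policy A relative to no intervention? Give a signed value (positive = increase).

Baseline:
  H = 110
  R = 31
  U = 106 + 3·110 + 2·31 = 498
  W = 97 − 6·110 + 5·498 = 1927
Policy A (H + 47):
  H = 110 + 47 = 157
  R = 31
  U = 106 + 3·157 + 2·31 = 639
  W = 97 − 6·157 + 5·639 = 2350
Change in W: 2350 − 1927 = 423

423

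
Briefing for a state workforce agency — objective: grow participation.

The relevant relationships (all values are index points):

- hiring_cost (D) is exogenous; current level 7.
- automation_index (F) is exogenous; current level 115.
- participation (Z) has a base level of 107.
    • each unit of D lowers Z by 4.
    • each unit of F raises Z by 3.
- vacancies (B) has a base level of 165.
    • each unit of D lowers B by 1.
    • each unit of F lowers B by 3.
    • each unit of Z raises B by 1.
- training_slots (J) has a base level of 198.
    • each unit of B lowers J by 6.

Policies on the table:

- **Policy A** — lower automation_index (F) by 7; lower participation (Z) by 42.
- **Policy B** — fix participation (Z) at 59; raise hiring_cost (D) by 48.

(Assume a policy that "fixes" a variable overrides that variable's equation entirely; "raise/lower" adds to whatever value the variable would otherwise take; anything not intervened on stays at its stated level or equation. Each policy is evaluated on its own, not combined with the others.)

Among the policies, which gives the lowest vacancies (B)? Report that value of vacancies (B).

Policy A (F − 7, Z − 42):
  D = 7
  F = 115 − 7 = 108
  Z = 107 − 4·7 + 3·108 (−42 from intervention) = 361
  B = 165 − 7 − 3·108 + 361 = 195
Policy B (Z := 59, D + 48):
  D = 7 + 48 = 55
  F = 115
  Z = 59
  B = 165 − 55 − 3·115 + 59 = -176
Comparing — Policy A: B=195, Policy B: B=-176. Lowest is -176 (Policy B).

-176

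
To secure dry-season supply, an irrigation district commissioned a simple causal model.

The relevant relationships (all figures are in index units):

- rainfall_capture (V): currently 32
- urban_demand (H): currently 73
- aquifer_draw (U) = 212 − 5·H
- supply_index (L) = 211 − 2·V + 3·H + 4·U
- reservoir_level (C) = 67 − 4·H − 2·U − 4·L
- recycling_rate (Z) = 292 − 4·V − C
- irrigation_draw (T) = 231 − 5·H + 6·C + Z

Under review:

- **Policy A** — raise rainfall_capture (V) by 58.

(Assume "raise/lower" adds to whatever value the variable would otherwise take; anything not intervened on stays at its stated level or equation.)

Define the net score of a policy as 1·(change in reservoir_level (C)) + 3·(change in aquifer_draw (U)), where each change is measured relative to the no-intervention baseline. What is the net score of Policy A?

Baseline:
  V = 32
  H = 73
  U = 212 − 5·73 = -153
  L = 211 − 2·32 + 3·73 + 4·(-153) = -246
  C = 67 − 4·73 − 2·(-153) − 4·(-246) = 1065
Policy A (V + 58):
  V = 32 + 58 = 90
  H = 73
  U = 212 − 5·73 = -153
  L = 211 − 2·90 + 3·73 + 4·(-153) = -362
  C = 67 − 4·73 − 2·(-153) − 4·(-362) = 1529
ΔC = 1529 − 1065 = 464; ΔU = -153 − (-153) = 0
Score = 1·464 + 3·0 = 464

464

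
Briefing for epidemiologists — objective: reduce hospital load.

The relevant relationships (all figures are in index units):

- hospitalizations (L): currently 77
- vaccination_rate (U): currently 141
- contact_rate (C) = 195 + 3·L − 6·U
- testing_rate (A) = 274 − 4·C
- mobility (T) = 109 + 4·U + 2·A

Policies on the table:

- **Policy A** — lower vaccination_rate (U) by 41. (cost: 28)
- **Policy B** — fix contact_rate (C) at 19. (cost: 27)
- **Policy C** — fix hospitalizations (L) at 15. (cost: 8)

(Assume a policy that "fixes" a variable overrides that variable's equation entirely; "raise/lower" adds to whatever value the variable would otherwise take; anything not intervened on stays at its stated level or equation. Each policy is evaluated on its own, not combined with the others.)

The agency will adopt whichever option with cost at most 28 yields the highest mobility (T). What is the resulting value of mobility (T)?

Policy A (U − 41):
  L = 77
  U = 141 − 41 = 100
  C = 195 + 3·77 − 6·100 = -174
  A = 274 − 4·(-174) = 970
  T = 109 + 4·100 + 2·970 = 2449
Policy B (C := 19):
  L = 77
  U = 141
  C = 19
  A = 274 − 4·19 = 198
  T = 109 + 4·141 + 2·198 = 1069
Policy C (L := 15):
  L = 15
  U = 141
  C = 195 + 3·15 − 6·141 = -606
  A = 274 − 4·(-606) = 2698
  T = 109 + 4·141 + 2·2698 = 6069
Comparing — Policy A: T=2449, Policy B: T=1069, Policy C: T=6069. Highest is 6069 (Policy C).

6069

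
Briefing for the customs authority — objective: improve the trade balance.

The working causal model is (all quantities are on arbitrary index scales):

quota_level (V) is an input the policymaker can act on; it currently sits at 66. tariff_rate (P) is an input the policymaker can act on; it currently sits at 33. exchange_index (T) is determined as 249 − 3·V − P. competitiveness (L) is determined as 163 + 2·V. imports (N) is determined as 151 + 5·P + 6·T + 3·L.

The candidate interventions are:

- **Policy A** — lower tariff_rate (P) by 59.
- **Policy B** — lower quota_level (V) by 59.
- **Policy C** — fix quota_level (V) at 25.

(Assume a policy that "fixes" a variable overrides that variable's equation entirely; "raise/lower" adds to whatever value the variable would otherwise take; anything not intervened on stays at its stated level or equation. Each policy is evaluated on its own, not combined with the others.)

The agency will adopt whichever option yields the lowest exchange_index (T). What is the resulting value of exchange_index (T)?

Policy A (P − 59):
  V = 66
  P = 33 − 59 = -26
  T = 249 − 3·66 − (-26) = 77
Policy B (V − 59):
  V = 66 − 59 = 7
  P = 33
  T = 249 − 3·7 − 33 = 195
Policy C (V := 25):
  V = 25
  P = 33
  T = 249 − 3·25 − 33 = 141
Comparing — Policy A: T=77, Policy B: T=195, Policy C: T=141. Lowest is 77 (Policy A).

77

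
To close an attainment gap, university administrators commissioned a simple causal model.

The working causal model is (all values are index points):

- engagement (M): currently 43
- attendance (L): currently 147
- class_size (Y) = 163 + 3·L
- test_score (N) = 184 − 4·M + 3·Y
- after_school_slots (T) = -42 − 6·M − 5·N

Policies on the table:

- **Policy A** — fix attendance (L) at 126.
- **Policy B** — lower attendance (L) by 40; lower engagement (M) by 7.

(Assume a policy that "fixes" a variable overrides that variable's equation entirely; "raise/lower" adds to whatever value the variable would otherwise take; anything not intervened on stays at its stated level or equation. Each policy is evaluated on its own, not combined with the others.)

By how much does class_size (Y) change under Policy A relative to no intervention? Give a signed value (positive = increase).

-63

Baseline:
  L = 147
  Y = 163 + 3·147 = 604
Policy A (L := 126):
  L = 126
  Y = 163 + 3·126 = 541
Change in Y: 541 − 604 = -63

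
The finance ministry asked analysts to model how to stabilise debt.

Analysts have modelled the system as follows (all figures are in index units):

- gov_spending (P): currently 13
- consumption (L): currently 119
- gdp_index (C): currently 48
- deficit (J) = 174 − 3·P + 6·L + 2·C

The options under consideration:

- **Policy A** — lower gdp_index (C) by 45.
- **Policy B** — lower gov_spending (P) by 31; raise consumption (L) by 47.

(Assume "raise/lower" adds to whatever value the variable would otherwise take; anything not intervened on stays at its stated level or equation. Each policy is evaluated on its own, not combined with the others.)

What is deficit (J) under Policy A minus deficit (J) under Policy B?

-465

Policy A (C − 45):
  P = 13
  L = 119
  C = 48 − 45 = 3
  J = 174 − 3·13 + 6·119 + 2·3 = 855
Policy B (P − 31, L + 47):
  P = 13 − 31 = -18
  L = 119 + 47 = 166
  C = 48
  J = 174 − 3·(-18) + 6·166 + 2·48 = 1320
J: 855 − 1320 = -465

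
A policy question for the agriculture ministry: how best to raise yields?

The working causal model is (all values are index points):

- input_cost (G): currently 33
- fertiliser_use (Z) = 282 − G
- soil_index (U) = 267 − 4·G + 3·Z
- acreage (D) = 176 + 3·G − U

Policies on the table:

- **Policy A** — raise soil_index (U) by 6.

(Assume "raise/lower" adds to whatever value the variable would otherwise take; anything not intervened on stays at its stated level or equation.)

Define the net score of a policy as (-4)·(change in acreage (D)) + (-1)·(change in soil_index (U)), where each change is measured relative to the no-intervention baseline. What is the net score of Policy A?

18

Baseline:
  G = 33
  Z = 282 − 33 = 249
  U = 267 − 4·33 + 3·249 = 882
  D = 176 + 3·33 − 882 = -607
Policy A (U + 6):
  G = 33
  Z = 282 − 33 = 249
  U = 267 − 4·33 + 3·249 (+6 from intervention) = 888
  D = 176 + 3·33 − 888 = -613
ΔD = -613 − (-607) = -6; ΔU = 888 − 882 = 6
Score = (-4)·(-6) + (-1)·6 = 18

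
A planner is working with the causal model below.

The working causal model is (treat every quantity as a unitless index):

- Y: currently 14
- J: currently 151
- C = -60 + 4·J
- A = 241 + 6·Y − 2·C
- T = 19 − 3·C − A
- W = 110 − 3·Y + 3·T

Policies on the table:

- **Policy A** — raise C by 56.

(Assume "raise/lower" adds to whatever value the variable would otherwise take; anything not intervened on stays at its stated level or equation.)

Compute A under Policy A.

Policy A (C + 56):
  Y = 14
  J = 151
  C = -60 + 4·151 (+56 from intervention) = 600
  A = 241 + 6·14 − 2·600 = -875

-875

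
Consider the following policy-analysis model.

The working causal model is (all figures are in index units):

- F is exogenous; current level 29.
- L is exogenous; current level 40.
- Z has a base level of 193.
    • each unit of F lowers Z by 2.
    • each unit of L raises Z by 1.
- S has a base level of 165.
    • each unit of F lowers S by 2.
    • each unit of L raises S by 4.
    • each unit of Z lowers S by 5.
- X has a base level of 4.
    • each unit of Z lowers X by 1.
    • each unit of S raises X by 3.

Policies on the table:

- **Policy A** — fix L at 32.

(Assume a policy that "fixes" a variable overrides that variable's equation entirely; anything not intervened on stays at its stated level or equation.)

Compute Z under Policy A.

167

Policy A (L := 32):
  F = 29
  L = 32
  Z = 193 − 2·29 + 32 = 167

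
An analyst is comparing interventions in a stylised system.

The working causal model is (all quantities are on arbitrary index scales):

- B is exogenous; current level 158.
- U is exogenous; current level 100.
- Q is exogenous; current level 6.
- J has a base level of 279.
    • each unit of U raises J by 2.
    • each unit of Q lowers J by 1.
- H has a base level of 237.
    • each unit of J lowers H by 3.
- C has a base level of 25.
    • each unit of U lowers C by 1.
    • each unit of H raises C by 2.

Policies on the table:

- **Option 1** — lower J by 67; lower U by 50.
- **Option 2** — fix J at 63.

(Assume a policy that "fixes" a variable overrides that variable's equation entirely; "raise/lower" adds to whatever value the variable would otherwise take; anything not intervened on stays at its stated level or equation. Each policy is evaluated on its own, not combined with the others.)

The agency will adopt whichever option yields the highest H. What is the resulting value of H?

48

Option 1 (J − 67, U − 50):
  U = 100 − 50 = 50
  Q = 6
  J = 279 + 2·50 − 6 (−67 from intervention) = 306
  H = 237 − 3·306 = -681
Option 2 (J := 63):
  U = 100
  Q = 6
  J = 63
  H = 237 − 3·63 = 48
Comparing — Option 1: H=-681, Option 2: H=48. Highest is 48 (Option 2).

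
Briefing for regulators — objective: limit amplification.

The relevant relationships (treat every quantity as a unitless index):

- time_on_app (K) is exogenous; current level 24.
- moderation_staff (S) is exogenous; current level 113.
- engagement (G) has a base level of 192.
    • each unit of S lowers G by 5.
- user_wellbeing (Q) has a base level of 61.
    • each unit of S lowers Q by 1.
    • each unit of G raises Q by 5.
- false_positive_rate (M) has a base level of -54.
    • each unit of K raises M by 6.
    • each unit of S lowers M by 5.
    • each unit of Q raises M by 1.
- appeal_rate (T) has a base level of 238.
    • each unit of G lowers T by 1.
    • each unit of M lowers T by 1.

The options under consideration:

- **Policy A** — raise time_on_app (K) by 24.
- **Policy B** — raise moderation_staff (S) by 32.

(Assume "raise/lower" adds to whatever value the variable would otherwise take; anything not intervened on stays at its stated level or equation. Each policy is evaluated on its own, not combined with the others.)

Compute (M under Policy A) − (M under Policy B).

1136

Policy A (K + 24):
  K = 24 + 24 = 48
  S = 113
  G = 192 − 5·113 = -373
  Q = 61 − 113 + 5·(-373) = -1917
  M = -54 + 6·48 − 5·113 + (-1917) = -2248
Policy B (S + 32):
  K = 24
  S = 113 + 32 = 145
  G = 192 − 5·145 = -533
  Q = 61 − 145 + 5·(-533) = -2749
  M = -54 + 6·24 − 5·145 + (-2749) = -3384
M: -2248 − (-3384) = 1136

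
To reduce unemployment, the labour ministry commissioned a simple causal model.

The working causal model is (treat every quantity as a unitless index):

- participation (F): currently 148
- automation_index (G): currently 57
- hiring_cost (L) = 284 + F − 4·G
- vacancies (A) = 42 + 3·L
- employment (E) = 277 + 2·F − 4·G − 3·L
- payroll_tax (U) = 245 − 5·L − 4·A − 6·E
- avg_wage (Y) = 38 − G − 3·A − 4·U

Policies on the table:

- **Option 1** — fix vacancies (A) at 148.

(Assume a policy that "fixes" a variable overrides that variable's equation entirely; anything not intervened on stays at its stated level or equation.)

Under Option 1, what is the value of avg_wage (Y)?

-1403

Option 1 (A := 148):
  F = 148
  G = 57
  L = 284 + 148 − 4·57 = 204
  A = 148
  E = 277 + 2·148 − 4·57 − 3·204 = -267
  U = 245 − 5·204 − 4·148 − 6·(-267) = 235
  Y = 38 − 57 − 3·148 − 4·235 = -1403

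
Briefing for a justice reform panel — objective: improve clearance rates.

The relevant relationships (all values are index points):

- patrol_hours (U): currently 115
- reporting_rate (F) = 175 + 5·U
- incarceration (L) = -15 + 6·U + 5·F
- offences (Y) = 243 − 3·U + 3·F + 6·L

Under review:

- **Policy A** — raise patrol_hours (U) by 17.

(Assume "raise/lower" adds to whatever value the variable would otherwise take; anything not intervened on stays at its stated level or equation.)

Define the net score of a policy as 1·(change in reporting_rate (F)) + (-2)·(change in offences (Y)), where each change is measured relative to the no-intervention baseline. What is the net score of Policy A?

Baseline:
  U = 115
  F = 175 + 5·115 = 750
  L = -15 + 6·115 + 5·750 = 4425
  Y = 243 − 3·115 + 3·750 + 6·4425 = 28698
Policy A (U + 17):
  U = 115 + 17 = 132
  F = 175 + 5·132 = 835
  L = -15 + 6·132 + 5·835 = 4952
  Y = 243 − 3·132 + 3·835 + 6·4952 = 32064
ΔF = 835 − 750 = 85; ΔY = 32064 − 28698 = 3366
Score = 1·85 + (-2)·3366 = -6647

-6647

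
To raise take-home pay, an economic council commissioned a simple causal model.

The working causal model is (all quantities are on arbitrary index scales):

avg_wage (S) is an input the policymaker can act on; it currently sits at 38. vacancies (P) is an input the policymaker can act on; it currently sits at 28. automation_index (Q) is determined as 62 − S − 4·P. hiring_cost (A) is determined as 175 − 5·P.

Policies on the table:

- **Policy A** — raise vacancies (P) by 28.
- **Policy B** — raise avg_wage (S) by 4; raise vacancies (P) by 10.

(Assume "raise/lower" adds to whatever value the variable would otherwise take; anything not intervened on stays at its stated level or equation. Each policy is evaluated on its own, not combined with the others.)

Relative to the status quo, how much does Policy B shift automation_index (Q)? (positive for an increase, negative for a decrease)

Baseline:
  S = 38
  P = 28
  Q = 62 − 38 − 4·28 = -88
Policy B (S + 4, P + 10):
  S = 38 + 4 = 42
  P = 28 + 10 = 38
  Q = 62 − 42 − 4·38 = -132
Change in Q: -132 − (-88) = -44

-44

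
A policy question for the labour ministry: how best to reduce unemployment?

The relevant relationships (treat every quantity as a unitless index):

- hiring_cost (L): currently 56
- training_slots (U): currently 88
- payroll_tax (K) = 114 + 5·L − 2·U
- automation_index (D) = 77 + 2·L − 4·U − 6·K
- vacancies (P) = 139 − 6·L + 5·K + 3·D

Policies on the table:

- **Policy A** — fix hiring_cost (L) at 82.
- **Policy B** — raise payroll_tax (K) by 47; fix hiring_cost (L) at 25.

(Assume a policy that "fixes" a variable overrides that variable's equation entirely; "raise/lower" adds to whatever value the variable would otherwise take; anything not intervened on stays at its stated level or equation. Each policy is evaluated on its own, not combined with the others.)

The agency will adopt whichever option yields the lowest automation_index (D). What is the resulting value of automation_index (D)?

Policy A (L := 82):
  L = 82
  U = 88
  K = 114 + 5·82 − 2·88 = 348
  D = 77 + 2·82 − 4·88 − 6·348 = -2199
Policy B (K + 47, L := 25):
  L = 25
  U = 88
  K = 114 + 5·25 − 2·88 (+47 from intervention) = 110
  D = 77 + 2·25 − 4·88 − 6·110 = -885
Comparing — Policy A: D=-2199, Policy B: D=-885. Lowest is -2199 (Policy A).

-2199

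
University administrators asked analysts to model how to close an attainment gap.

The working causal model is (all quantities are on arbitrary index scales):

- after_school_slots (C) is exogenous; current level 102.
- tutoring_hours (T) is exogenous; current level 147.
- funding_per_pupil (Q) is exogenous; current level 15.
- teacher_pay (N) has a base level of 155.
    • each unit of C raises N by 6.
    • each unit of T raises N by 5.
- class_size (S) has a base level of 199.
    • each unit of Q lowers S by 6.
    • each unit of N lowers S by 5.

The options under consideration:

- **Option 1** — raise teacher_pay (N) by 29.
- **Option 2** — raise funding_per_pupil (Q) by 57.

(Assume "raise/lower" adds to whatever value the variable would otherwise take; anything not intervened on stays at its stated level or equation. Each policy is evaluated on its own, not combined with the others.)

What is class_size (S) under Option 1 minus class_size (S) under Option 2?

Option 1 (N + 29):
  C = 102
  T = 147
  Q = 15
  N = 155 + 6·102 + 5·147 (+29 from intervention) = 1531
  S = 199 − 6·15 − 5·1531 = -7546
Option 2 (Q + 57):
  C = 102
  T = 147
  Q = 15 + 57 = 72
  N = 155 + 6·102 + 5·147 = 1502
  S = 199 − 6·72 − 5·1502 = -7743
S: -7546 − (-7743) = 197

197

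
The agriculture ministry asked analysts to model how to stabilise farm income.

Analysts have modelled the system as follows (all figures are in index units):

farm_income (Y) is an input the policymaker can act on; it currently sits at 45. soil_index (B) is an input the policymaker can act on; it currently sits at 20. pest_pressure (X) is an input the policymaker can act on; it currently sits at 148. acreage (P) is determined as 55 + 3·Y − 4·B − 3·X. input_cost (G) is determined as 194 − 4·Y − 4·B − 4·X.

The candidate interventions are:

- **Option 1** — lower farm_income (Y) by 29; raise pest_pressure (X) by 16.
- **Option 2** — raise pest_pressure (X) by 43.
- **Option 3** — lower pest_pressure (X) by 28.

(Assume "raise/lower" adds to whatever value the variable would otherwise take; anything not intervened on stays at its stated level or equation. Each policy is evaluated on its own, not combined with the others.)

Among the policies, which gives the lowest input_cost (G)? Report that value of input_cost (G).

-830

Option 1 (Y − 29, X + 16):
  Y = 45 − 29 = 16
  B = 20
  X = 148 + 16 = 164
  G = 194 − 4·16 − 4·20 − 4·164 = -606
Option 2 (X + 43):
  Y = 45
  B = 20
  X = 148 + 43 = 191
  G = 194 − 4·45 − 4·20 − 4·191 = -830
Option 3 (X − 28):
  Y = 45
  B = 20
  X = 148 − 28 = 120
  G = 194 − 4·45 − 4·20 − 4·120 = -546
Comparing — Option 1: G=-606, Option 2: G=-830, Option 3: G=-546. Lowest is -830 (Option 2).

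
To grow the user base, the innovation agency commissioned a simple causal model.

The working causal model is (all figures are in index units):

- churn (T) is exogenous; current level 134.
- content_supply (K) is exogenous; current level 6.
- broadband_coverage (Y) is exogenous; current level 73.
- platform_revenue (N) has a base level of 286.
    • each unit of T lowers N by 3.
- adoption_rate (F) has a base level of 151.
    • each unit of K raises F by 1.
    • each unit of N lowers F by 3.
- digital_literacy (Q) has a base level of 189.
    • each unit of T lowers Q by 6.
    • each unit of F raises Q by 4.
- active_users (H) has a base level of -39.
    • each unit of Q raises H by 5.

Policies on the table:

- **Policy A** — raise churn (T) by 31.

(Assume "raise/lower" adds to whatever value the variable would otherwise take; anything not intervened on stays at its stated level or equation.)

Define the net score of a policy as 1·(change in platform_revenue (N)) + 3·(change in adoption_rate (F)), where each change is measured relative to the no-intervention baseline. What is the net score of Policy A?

Baseline:
  T = 134
  K = 6
  N = 286 − 3·134 = -116
  F = 151 + 6 − 3·(-116) = 505
Policy A (T + 31):
  T = 134 + 31 = 165
  K = 6
  N = 286 − 3·165 = -209
  F = 151 + 6 − 3·(-209) = 784
ΔN = -209 − (-116) = -93; ΔF = 784 − 505 = 279
Score = 1·(-93) + 3·279 = 744

744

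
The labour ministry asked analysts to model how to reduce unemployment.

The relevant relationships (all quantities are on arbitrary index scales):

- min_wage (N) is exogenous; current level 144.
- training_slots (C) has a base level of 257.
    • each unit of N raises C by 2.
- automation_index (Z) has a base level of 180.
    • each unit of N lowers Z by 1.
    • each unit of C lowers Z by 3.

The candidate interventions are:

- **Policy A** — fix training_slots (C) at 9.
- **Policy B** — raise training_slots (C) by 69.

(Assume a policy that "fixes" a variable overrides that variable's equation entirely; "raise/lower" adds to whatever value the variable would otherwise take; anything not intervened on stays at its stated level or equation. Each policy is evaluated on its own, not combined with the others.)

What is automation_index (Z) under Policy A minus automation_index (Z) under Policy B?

1815

Policy A (C := 9):
  N = 144
  C = 9
  Z = 180 − 144 − 3·9 = 9
Policy B (C + 69):
  N = 144
  C = 257 + 2·144 (+69 from intervention) = 614
  Z = 180 − 144 − 3·614 = -1806
Z: 9 − (-1806) = 1815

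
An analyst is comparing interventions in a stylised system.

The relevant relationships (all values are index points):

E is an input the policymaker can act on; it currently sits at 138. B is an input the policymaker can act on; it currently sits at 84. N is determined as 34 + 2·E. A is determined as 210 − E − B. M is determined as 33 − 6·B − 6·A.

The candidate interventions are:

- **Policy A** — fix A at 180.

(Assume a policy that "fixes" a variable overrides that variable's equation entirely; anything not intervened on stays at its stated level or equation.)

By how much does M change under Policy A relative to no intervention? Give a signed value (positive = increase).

-1152

Baseline:
  E = 138
  B = 84
  A = 210 − 138 − 84 = -12
  M = 33 − 6·84 − 6·(-12) = -399
Policy A (A := 180):
  E = 138
  B = 84
  A = 180
  M = 33 − 6·84 − 6·180 = -1551
Change in M: -1551 − (-399) = -1152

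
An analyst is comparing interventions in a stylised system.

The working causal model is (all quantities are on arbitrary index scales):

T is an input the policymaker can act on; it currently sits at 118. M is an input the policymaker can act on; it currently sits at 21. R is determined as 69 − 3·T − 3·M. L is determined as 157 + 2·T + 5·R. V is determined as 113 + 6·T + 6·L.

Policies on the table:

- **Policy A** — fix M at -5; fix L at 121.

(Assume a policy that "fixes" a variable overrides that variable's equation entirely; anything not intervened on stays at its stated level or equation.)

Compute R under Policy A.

Policy A (M := -5, L := 121):
  T = 118
  M = -5
  R = 69 − 3·118 − 3·(-5) = -270

-270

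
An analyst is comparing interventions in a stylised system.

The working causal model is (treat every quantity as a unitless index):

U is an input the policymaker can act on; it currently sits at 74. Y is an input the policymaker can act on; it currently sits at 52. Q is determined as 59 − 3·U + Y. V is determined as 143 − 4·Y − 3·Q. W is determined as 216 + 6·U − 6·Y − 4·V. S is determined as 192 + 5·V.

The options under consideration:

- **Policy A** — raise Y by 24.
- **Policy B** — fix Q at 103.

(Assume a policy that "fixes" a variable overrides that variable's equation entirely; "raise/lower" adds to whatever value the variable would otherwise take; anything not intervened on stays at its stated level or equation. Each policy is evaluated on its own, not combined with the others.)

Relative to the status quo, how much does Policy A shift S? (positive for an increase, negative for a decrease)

Baseline:
  U = 74
  Y = 52
  Q = 59 − 3·74 + 52 = -111
  V = 143 − 4·52 − 3·(-111) = 268
  S = 192 + 5·268 = 1532
Policy A (Y + 24):
  U = 74
  Y = 52 + 24 = 76
  Q = 59 − 3·74 + 76 = -87
  V = 143 − 4·76 − 3·(-87) = 100
  S = 192 + 5·100 = 692
Change in S: 692 − 1532 = -840

-840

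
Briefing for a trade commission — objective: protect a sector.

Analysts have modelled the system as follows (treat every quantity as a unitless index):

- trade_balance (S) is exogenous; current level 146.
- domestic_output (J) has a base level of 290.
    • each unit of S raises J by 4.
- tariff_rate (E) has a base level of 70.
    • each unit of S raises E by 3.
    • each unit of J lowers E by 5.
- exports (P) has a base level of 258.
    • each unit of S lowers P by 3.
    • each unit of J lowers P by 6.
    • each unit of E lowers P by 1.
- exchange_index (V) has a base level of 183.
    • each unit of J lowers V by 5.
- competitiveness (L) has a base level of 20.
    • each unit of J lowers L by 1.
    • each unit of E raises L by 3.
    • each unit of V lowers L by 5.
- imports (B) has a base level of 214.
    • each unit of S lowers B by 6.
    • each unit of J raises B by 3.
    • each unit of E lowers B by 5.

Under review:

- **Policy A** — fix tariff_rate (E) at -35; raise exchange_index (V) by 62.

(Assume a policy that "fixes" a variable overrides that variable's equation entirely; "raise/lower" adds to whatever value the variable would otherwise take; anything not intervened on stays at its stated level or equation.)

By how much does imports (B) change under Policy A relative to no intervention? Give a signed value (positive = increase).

Baseline:
  S = 146
  J = 290 + 4·146 = 874
  E = 70 + 3·146 − 5·874 = -3862
  B = 214 − 6·146 + 3·874 − 5·(-3862) = 21270
Policy A (E := -35, V + 62):
  S = 146
  J = 290 + 4·146 = 874
  E = -35
  B = 214 − 6·146 + 3·874 − 5·(-35) = 2135
Change in B: 2135 − 21270 = -19135

-19135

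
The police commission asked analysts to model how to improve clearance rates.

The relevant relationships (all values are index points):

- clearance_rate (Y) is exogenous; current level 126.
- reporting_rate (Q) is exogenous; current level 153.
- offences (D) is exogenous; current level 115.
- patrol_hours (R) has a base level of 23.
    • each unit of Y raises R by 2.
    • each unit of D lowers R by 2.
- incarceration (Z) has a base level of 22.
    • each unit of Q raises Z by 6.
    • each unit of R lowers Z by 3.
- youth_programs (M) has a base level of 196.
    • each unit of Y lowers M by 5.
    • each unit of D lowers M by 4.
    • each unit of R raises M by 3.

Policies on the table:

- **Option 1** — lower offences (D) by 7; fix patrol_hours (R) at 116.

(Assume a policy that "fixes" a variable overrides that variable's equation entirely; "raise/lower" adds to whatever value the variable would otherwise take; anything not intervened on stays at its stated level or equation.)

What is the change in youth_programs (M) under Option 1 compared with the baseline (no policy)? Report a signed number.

241

Baseline:
  Y = 126
  D = 115
  R = 23 + 2·126 − 2·115 = 45
  M = 196 − 5·126 − 4·115 + 3·45 = -759
Option 1 (D − 7, R := 116):
  Y = 126
  D = 115 − 7 = 108
  R = 116
  M = 196 − 5·126 − 4·108 + 3·116 = -518
Change in M: -518 − (-759) = 241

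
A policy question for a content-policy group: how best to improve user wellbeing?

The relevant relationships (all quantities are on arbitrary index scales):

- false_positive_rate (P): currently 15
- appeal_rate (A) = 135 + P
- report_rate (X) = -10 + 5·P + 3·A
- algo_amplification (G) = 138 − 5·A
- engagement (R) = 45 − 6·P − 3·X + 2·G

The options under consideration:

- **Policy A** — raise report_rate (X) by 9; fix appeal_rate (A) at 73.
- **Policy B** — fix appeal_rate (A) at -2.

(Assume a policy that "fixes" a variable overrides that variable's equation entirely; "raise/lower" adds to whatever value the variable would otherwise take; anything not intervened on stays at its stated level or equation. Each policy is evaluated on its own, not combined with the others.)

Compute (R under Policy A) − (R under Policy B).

Policy A (X + 9, A := 73):
  P = 15
  A = 73
  X = -10 + 5·15 + 3·73 (+9 from intervention) = 293
  G = 138 − 5·73 = -227
  R = 45 − 6·15 − 3·293 + 2·(-227) = -1378
Policy B (A := -2):
  P = 15
  A = -2
  X = -10 + 5·15 + 3·(-2) = 59
  G = 138 − 5·(-2) = 148
  R = 45 − 6·15 − 3·59 + 2·148 = 74
R: -1378 − 74 = -1452

-1452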